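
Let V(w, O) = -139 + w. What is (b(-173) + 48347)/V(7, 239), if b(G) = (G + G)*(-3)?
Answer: -49385/132 ≈ -374.13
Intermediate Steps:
b(G) = -6*G (b(G) = (2*G)*(-3) = -6*G)
(b(-173) + 48347)/V(7, 239) = (-6*(-173) + 48347)/(-139 + 7) = (1038 + 48347)/(-132) = 49385*(-1/132) = -49385/132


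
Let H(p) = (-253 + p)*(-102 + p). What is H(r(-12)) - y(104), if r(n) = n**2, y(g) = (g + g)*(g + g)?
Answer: -47842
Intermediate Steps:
y(g) = 4*g**2 (y(g) = (2*g)*(2*g) = 4*g**2)
H(r(-12)) - y(104) = (25806 + ((-12)**2)**2 - 355*(-12)**2) - 4*104**2 = (25806 + 144**2 - 355*144) - 4*10816 = (25806 + 20736 - 51120) - 1*43264 = -4578 - 43264 = -47842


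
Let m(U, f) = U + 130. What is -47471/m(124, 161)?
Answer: -47471/254 ≈ -186.89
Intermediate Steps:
m(U, f) = 130 + U
-47471/m(124, 161) = -47471/(130 + 124) = -47471/254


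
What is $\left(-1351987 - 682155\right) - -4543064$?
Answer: $2508922$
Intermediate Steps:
$\left(-1351987 - 682155\right) - -4543064 = \left(-1351987 - 682155\right) + 4543064 = -2034142 + 4543064 = 2508922$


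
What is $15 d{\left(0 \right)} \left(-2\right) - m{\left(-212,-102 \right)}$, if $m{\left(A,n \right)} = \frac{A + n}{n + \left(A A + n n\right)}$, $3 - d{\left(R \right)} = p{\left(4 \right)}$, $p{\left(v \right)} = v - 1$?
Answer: $\frac{157}{27623} \approx 0.0056837$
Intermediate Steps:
$p{\left(v \right)} = -1 + v$ ($p{\left(v \right)} = v - 1 = -1 + v$)
$d{\left(R \right)} = 0$ ($d{\left(R \right)} = 3 - \left(-1 + 4\right) = 3 - 3 = 0$)
$m{\left(A,n \right)} = \frac{A + n}{n + A^{2} + n^{2}}$ ($m{\left(A,n \right)} = \frac{A + n}{n + \left(A^{2} + n^{2}\right)} = \frac{A + n}{n + A^{2} + n^{2}}$)
$15 d{\left(0 \right)} \left(-2\right) - m{\left(-212,-102 \right)} = 15 \cdot 0 \left(-2\right) - \frac{-212 - 102}{-102 + \left(-212\right)^{2} + \left(-102\right)^{2}} = 0 \left(-2\right) - \frac{1}{-102 + 44944 + 10404} \left(-314\right) = 0 - \frac{1}{55246} \left(-314\right) = 0 - - \frac{157}{27623} = 0 + \frac{157}{27623} = \frac{157}{27623}$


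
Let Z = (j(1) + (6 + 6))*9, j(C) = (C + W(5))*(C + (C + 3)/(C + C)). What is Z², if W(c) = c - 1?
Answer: 59049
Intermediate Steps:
W(c) = -1 + c
j(C) = (4 + C)*(C + (3 + C)/(2*C)) (j(C) = (C + (-1 + 5))*(C + (C + 3)/(C + C)) = (C + 4)*(C + (3 + C)/((2*C))) = (4 + C)*(C + (3 + C)*(1/(2*C))) = (4 + C)*(C + (3 + C)/(2*C)))
Z = 243 (Z = ((7/2 + 1² + 6/1 + (9/2)*1) + (6 + 6))*9 = ((7/2 + 1 + 6*1 + 9/2) + 12)*9 = ((7/2 + 1 + 6 + 9/2) + 12)*9 = (15 + 12)*9 = 27*9 = 243)
Z² = 243² = 59049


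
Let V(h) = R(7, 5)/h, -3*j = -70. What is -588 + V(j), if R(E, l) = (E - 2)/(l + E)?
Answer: -32927/56 ≈ -587.98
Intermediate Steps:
j = 70/3 (j = -⅓*(-70) = 70/3 ≈ 23.333)
R(E, l) = (-2 + E)/(E + l)
V(h) = 5/(12*h) (V(h) = ((-2 + 7)/(7 + 5))/h = (5/12)/h = ((1/12)*5)/h = 5/(12*h))
-588 + V(j) = -588 + 5/(12*(70/3)) = -588 + (5/12)*(3/70) = -588 + 1/56 = -32927/56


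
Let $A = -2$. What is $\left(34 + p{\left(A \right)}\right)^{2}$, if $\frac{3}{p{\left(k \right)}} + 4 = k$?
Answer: $\frac{4489}{4} \approx 1122.3$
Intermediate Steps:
$p{\left(k \right)} = \frac{3}{-4 + k}$
$\left(34 + p{\left(A \right)}\right)^{2} = \left(34 + \frac{3}{-4 - 2}\right)^{2} = \left(34 + \frac{3}{-6}\right)^{2} = \left(34 + 3 \left(- \frac{1}{6}\right)\right)^{2} = \left(34 - \frac{1}{2}\right)^{2} = \left(\frac{67}{2}\right)^{2} = \frac{4489}{4}$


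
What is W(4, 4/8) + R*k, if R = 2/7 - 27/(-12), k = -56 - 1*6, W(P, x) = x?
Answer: -1097/7 ≈ -156.71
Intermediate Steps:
k = -62 (k = -56 - 6 = -62)
R = 71/28 (R = 2*(⅐) - 27*(-1/12) = 2/7 + 9/4 = 71/28 ≈ 2.5357)
W(4, 4/8) + R*k = 4/8 + (71/28)*(-62) = 4*(⅛) - 2201/14 = ½ - 2201/14 = -1097/7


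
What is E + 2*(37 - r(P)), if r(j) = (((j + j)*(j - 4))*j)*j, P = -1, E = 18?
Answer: 72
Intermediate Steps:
r(j) = 2*j³*(-4 + j) (r(j) = (((2*j)*(-4 + j))*j)*j = ((2*j*(-4 + j))*j)*j = (2*j²*(-4 + j))*j = 2*j³*(-4 + j))
E + 2*(37 - r(P)) = 18 + 2*(37 - 2*(-1)³*(-4 - 1)) = 18 + 2*(37 - 2*(-1)*(-5)) = 18 + 2*(37 - 1*10) = 18 + 2*(37 - 10) = 18 + 2*27 = 18 + 54 = 72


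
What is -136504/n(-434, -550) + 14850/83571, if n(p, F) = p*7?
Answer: 1908815014/42314783 ≈ 45.110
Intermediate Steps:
n(p, F) = 7*p
-136504/n(-434, -550) + 14850/83571 = -136504/(7*(-434)) + 14850/83571 = -136504/(-3038) + 14850*(1/83571) = -136504*(-1/3038) + 4950/27857 = 68252/1519 + 4950/27857 = 1908815014/42314783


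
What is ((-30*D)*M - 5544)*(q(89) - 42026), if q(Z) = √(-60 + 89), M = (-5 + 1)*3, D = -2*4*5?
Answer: 838166544 - 19944*√29 ≈ 8.3806e+8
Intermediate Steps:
D = -40 (D = -8*5 = -40)
M = -12 (M = -4*3 = -12)
q(Z) = √29
((-30*D)*M - 5544)*(q(89) - 42026) = (-30*(-40)*(-12) - 5544)*(√29 - 42026) = (1200*(-12) - 5544)*(-42026 + √29) = (-14400 - 5544)*(-42026 + √29) = -19944*(-42026 + √29) = 838166544 - 19944*√29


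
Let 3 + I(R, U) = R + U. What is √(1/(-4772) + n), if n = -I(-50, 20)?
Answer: 5*√7514707/2386 ≈ 5.7445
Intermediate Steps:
I(R, U) = -3 + R + U (I(R, U) = -3 + (R + U) = -3 + R + U)
n = 33 (n = -(-3 - 50 + 20) = -1*(-33) = 33)
√(1/(-4772) + n) = √(1/(-4772) + 33) = √(-1/4772 + 33) = √(157475/4772) = 5*√7514707/2386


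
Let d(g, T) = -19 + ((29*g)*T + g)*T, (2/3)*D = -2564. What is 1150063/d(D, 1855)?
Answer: -1150063/383798416699 ≈ -2.9965e-6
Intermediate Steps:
D = -3846 (D = (3/2)*(-2564) = -3846)
d(g, T) = -19 + T*(g + 29*T*g) (d(g, T) = -19 + (29*T*g + g)*T = -19 + (g + 29*T*g)*T = -19 + T*(g + 29*T*g))
1150063/d(D, 1855) = 1150063/(-19 + 1855*(-3846) + 29*(-3846)*1855²) = 1150063/(-19 - 7134330 + 29*(-3846)*3441025) = 1150063/(-19 - 7134330 - 383791282350) = 1150063/(-383798416699) = 1150063*(-1/383798416699) = -1150063/383798416699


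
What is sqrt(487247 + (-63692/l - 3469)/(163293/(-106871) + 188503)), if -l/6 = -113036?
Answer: sqrt(11745435216638554732824125467480770)/155260141699740 ≈ 698.03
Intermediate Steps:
l = 678216 (l = -6*(-113036) = 678216)
sqrt(487247 + (-63692/l - 3469)/(163293/(-106871) + 188503)) = sqrt(487247 + (-63692/678216 - 3469)/(163293/(-106871) + 188503)) = sqrt(487247 + (-63692*1/678216 - 3469)/(163293*(-1/106871) + 188503)) = sqrt(487247 + (-15923/169554 - 3469)/(-163293/106871 + 188503)) = sqrt(487247 - 588198749/(169554*20145340820/106871)) = sqrt(487247 - 588198749/169554*106871/20145340820) = sqrt(487247 - 62861388504379/3415723117394280) = sqrt(1664300778919622242781/3415723117394280) = sqrt(11745435216638554732824125467480770)/155260141699740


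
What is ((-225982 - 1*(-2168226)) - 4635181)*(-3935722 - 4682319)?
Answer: 23207841476417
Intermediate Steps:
((-225982 - 1*(-2168226)) - 4635181)*(-3935722 - 4682319) = ((-225982 + 2168226) - 4635181)*(-8618041) = (1942244 - 4635181)*(-8618041) = -2692937*(-8618041) = 23207841476417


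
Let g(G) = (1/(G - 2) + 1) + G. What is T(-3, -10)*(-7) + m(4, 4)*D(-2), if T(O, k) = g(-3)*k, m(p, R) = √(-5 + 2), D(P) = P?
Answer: -154 - 2*I*√3 ≈ -154.0 - 3.4641*I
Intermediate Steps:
g(G) = 1 + G + 1/(-2 + G) (g(G) = (1/(-2 + G) + 1) + G = (1 + 1/(-2 + G)) + G = 1 + G + 1/(-2 + G))
m(p, R) = I*√3 (m(p, R) = √(-3) = I*√3)
T(O, k) = -11*k/5 (T(O, k) = ((-1 + (-3)² - 1*(-3))/(-2 - 3))*k = ((-1 + 9 + 3)/(-5))*k = (-⅕*11)*k = -11*k/5)
T(-3, -10)*(-7) + m(4, 4)*D(-2) = -11/5*(-10)*(-7) + (I*√3)*(-2) = 22*(-7) - 2*I*√3 = -154 - 2*I*√3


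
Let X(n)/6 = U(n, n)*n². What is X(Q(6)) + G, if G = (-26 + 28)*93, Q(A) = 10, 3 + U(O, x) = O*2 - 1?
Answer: 9786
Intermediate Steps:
U(O, x) = -4 + 2*O (U(O, x) = -3 + (O*2 - 1) = -3 + (2*O - 1) = -3 + (-1 + 2*O) = -4 + 2*O)
X(n) = 6*n²*(-4 + 2*n) (X(n) = 6*((-4 + 2*n)*n²) = 6*(n²*(-4 + 2*n)) = 6*n²*(-4 + 2*n))
G = 186 (G = 2*93 = 186)
X(Q(6)) + G = 12*10²*(-2 + 10) + 186 = 12*100*8 + 186 = 9600 + 186 = 9786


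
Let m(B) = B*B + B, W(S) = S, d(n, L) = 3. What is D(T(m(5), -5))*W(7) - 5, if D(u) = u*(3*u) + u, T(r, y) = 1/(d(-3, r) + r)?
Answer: -577/121 ≈ -4.7686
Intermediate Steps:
m(B) = B + B² (m(B) = B² + B = B + B²)
T(r, y) = 1/(3 + r)
D(u) = u + 3*u² (D(u) = 3*u² + u = u + 3*u²)
D(T(m(5), -5))*W(7) - 5 = ((1 + 3/(3 + 5*(1 + 5)))/(3 + 5*(1 + 5)))*7 - 5 = ((1 + 3/(3 + 5*6))/(3 + 5*6))*7 - 5 = ((1 + 3/(3 + 30))/(3 + 30))*7 - 5 = ((1 + 3/33)/33)*7 - 5 = ((1 + 3*(1/33))/33)*7 - 5 = ((1 + 1/11)/33)*7 - 5 = ((1/33)*(12/11))*7 - 5 = (4/121)*7 - 5 = 28/121 - 5 = -577/121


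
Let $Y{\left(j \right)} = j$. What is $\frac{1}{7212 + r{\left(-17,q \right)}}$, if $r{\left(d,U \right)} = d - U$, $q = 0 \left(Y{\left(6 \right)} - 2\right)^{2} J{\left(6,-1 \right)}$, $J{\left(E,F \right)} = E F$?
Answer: $\frac{1}{7195} \approx 0.00013899$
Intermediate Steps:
$q = 0$ ($q = 0 \left(6 - 2\right)^{2} \cdot 6 \left(-1\right) = 0 \cdot 4^{2} \left(-6\right) = 0 \cdot 16 \left(-6\right) = 0 \left(-6\right) = 0$)
$\frac{1}{7212 + r{\left(-17,q \right)}} = \frac{1}{7212 - 17} = \frac{1}{7195}$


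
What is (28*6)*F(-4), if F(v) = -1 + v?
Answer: -840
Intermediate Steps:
(28*6)*F(-4) = (28*6)*(-1 - 4) = 168*(-5) = -840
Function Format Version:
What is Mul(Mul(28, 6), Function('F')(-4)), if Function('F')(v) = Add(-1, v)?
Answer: -840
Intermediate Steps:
Mul(Mul(28, 6), Function('F')(-4)) = Mul(Mul(28, 6), Add(-1, -4)) = Mul(168, -5) = -840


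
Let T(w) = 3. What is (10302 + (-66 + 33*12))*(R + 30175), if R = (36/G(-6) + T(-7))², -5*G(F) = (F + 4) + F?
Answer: 327734058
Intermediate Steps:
G(F) = -⅘ - 2*F/5 (G(F) = -((F + 4) + F)/5 = -((4 + F) + F)/5 = -(4 + 2*F)/5 = -⅘ - 2*F/5)
R = 2601/4 (R = (36/(-⅘ - ⅖*(-6)) + 3)² = (36/(-⅘ + 12/5) + 3)² = (36/(8/5) + 3)² = (36*(5/8) + 3)² = (45/2 + 3)² = (51/2)² = 2601/4 ≈ 650.25)
(10302 + (-66 + 33*12))*(R + 30175) = (10302 + (-66 + 33*12))*(2601/4 + 30175) = (10302 + (-66 + 396))*(123301/4) = (10302 + 330)*(123301/4) = 10632*(123301/4) = 327734058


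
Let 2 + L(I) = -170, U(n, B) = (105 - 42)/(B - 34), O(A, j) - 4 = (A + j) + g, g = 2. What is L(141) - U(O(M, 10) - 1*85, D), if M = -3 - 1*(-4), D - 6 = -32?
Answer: -3419/20 ≈ -170.95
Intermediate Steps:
D = -26 (D = 6 - 32 = -26)
M = 1 (M = -3 + 4 = 1)
O(A, j) = 6 + A + j (O(A, j) = 4 + ((A + j) + 2) = 4 + (2 + A + j) = 6 + A + j)
U(n, B) = 63/(-34 + B)
L(I) = -172 (L(I) = -2 - 170 = -172)
L(141) - U(O(M, 10) - 1*85, D) = -172 - 63/(-34 - 26) = -172 - 63/(-60) = -172 - 63*(-1)/60 = -172 - 1*(-21/20) = -172 + 21/20 = -3419/20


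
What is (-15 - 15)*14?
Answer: -420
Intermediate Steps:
(-15 - 15)*14 = -30*14 = -420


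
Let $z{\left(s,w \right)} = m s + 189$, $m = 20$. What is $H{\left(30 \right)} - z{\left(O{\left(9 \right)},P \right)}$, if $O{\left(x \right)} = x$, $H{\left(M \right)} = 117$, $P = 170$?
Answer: $-252$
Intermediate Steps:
$z{\left(s,w \right)} = 189 + 20 s$ ($z{\left(s,w \right)} = 20 s + 189 = 189 + 20 s$)
$H{\left(30 \right)} - z{\left(O{\left(9 \right)},P \right)} = 117 - \left(189 + 20 \cdot 9\right) = 117 - \left(189 + 180\right) = 117 - 369 = -252$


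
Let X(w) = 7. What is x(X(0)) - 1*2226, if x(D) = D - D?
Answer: -2226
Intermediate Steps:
x(D) = 0
x(X(0)) - 1*2226 = 0 - 1*2226 = 0 - 2226 = -2226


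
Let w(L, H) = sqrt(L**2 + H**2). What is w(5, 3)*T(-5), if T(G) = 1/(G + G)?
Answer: -sqrt(34)/10 ≈ -0.58310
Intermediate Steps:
T(G) = 1/(2*G)
w(L, H) = sqrt(H**2 + L**2)
w(5, 3)*T(-5) = sqrt(3**2 + 5**2)*((1/2)/(-5)) = sqrt(9 + 25)*((1/2)*(-1/5)) = sqrt(34)*(-1/10) = -sqrt(34)/10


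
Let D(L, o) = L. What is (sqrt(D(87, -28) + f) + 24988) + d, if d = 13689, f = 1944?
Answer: 38677 + sqrt(2031) ≈ 38722.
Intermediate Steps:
(sqrt(D(87, -28) + f) + 24988) + d = (sqrt(87 + 1944) + 24988) + 13689 = (sqrt(2031) + 24988) + 13689 = (24988 + sqrt(2031)) + 13689 = 38677 + sqrt(2031)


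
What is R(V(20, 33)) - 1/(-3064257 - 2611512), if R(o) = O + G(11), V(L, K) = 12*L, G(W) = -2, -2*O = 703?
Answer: -4012768681/11351538 ≈ -353.50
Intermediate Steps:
O = -703/2 (O = -½*703 = -703/2 ≈ -351.50)
R(o) = -707/2 (R(o) = -703/2 - 2 = -707/2)
R(V(20, 33)) - 1/(-3064257 - 2611512) = -707/2 - 1/(-3064257 - 2611512) = -707/2 - 1/(-5675769) = -707/2 - 1*(-1/5675769) = -707/2 + 1/5675769 = -4012768681/11351538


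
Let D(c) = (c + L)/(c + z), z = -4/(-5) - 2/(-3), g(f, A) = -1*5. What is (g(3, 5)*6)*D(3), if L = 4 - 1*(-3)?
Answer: -4500/67 ≈ -67.164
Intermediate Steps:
g(f, A) = -5
z = 22/15 (z = -4*(-⅕) - 2*(-⅓) = ⅘ + ⅔ = 22/15 ≈ 1.4667)
L = 7 (L = 4 + 3 = 7)
D(c) = (7 + c)/(22/15 + c) (D(c) = (c + 7)/(c + 22/15) = (7 + c)/(22/15 + c))
(g(3, 5)*6)*D(3) = (-5*6)*(15*(7 + 3)/(22 + 15*3)) = -450*10/(22 + 45) = -450*10/67 = -30*150/67 = -4500/67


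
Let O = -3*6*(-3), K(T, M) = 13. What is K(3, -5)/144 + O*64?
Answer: 497677/144 ≈ 3456.1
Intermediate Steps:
O = 54 (O = -18*(-3) = 54)
K(3, -5)/144 + O*64 = 13/144 + 54*64 = 13*(1/144) + 3456 = 13/144 + 3456 = 497677/144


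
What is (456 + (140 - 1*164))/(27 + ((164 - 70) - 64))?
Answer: 144/19 ≈ 7.5789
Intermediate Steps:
(456 + (140 - 1*164))/(27 + ((164 - 70) - 64)) = (456 + (140 - 164))/(27 + (94 - 64)) = (456 - 24)/(27 + 30) = 432/57 = 432*(1/57) = 144/19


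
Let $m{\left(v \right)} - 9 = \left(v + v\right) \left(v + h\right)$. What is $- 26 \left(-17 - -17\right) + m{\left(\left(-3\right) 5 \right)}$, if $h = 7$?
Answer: $249$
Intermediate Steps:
$m{\left(v \right)} = 9 + 2 v \left(7 + v\right)$ ($m{\left(v \right)} = 9 + \left(v + v\right) \left(v + 7\right) = 9 + 2 v \left(7 + v\right)$)
$- 26 \left(-17 - -17\right) + m{\left(\left(-3\right) 5 \right)} = - 26 \left(-17 - -17\right) + \left(9 + 2 \left(\left(-3\right) 5\right)^{2} + 14 \left(\left(-3\right) 5\right)\right) = - 26 \left(-17 + 17\right) + \left(9 + 2 \left(-15\right)^{2} + 14 \left(-15\right)\right) = \left(-26\right) 0 + \left(9 + 2 \cdot 225 - 210\right) = 0 + \left(9 + 450 - 210\right) = 0 + 249 = 249$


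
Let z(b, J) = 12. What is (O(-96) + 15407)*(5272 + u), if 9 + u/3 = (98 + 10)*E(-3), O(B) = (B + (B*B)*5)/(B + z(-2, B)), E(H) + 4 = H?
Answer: 309658609/7 ≈ 4.4237e+7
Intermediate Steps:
E(H) = -4 + H
O(B) = (B + 5*B**2)/(12 + B) (O(B) = (B + (B*B)*5)/(B + 12) = (B + B**2*5)/(12 + B) = (B + 5*B**2)/(12 + B))
u = -2295 (u = -27 + 3*((98 + 10)*(-4 - 3)) = -27 + 3*(108*(-7)) = -27 + 3*(-756) = -27 - 2268 = -2295)
(O(-96) + 15407)*(5272 + u) = (-96*(1 + 5*(-96))/(12 - 96) + 15407)*(5272 - 2295) = (-96*(1 - 480)/(-84) + 15407)*2977 = (-96*(-1/84)*(-479) + 15407)*2977 = (-3832/7 + 15407)*2977 = (104017/7)*2977 = 309658609/7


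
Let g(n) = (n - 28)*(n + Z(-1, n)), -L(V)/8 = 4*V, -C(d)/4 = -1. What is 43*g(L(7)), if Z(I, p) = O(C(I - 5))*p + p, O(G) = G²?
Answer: 43690752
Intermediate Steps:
C(d) = 4 (C(d) = -4*(-1) = 4)
Z(I, p) = 17*p (Z(I, p) = 4²*p + p = 16*p + p = 17*p)
L(V) = -32*V
g(n) = 18*n*(-28 + n) (g(n) = (n - 28)*(n + 17*n) = (-28 + n)*(18*n) = 18*n*(-28 + n))
43*g(L(7)) = 43*(18*(-32*7)*(-28 - 32*7)) = 43*(18*(-224)*(-28 - 224)) = 43*(18*(-224)*(-252)) = 43*1016064 = 43690752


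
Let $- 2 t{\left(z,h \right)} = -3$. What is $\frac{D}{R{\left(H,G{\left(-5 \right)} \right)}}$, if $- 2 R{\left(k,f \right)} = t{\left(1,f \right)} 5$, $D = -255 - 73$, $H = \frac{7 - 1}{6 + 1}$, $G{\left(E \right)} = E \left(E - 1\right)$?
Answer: $\frac{1312}{15} \approx 87.467$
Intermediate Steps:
$t{\left(z,h \right)} = \frac{3}{2}$ ($t{\left(z,h \right)} = \left(- \frac{1}{2}\right) \left(-3\right) = \frac{3}{2}$)
$G{\left(E \right)} = E \left(-1 + E\right)$
$H = \frac{6}{7} \approx 0.85714$
$D = -328$ ($D = -255 - 73 = -328$)
$R{\left(k,f \right)} = - \frac{15}{4}$ ($R{\left(k,f \right)} = - \frac{\frac{3}{2} \cdot 5}{2} = \left(- \frac{1}{2}\right) \frac{15}{2} = - \frac{15}{4}$)
$\frac{D}{R{\left(H,G{\left(-5 \right)} \right)}} = \frac{1}{- \frac{15}{4}} \left(-328\right) = \left(- \frac{4}{15}\right) \left(-328\right) = \frac{1312}{15}$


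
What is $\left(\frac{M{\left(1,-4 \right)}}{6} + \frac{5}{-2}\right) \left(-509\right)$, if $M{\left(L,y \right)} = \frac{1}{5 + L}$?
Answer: $\frac{45301}{36} \approx 1258.4$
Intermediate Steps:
$\left(\frac{M{\left(1,-4 \right)}}{6} + \frac{5}{-2}\right) \left(-509\right) = \left(\frac{1}{\left(5 + 1\right) 6} + \frac{5}{-2}\right) \left(-509\right) = \left(\frac{1}{6} \cdot \frac{1}{6} + 5 \left(- \frac{1}{2}\right)\right) \left(-509\right) = \left(\frac{1}{6} \cdot \frac{1}{6} - \frac{5}{2}\right) \left(-509\right) = \left(\frac{1}{36} - \frac{5}{2}\right) \left(-509\right) = \left(- \frac{89}{36}\right) \left(-509\right) = \frac{45301}{36}$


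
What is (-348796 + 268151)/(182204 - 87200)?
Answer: -80645/95004 ≈ -0.84886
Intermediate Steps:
(-348796 + 268151)/(182204 - 87200) = -80645/95004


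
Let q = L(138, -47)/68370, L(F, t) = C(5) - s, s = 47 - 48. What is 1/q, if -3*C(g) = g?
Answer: -102555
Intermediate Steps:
C(g) = -g/3
s = -1
L(F, t) = -⅔ (L(F, t) = -⅓*5 - 1*(-1) = -5/3 + 1 = -⅔)
q = -1/102555 (q = -⅔/68370 = -⅔*1/68370 = -1/102555 ≈ -9.7509e-6)
1/q = 1/(-1/102555) = -102555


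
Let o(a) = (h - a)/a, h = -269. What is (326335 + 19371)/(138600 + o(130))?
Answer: 44941780/18017601 ≈ 2.4943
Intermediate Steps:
o(a) = (-269 - a)/a
(326335 + 19371)/(138600 + o(130)) = (326335 + 19371)/(138600 + (-269 - 1*130)/130) = 345706/(138600 + (-269 - 130)/130) = 345706/(138600 + (1/130)*(-399)) = 345706/(138600 - 399/130) = 345706/(18017601/130) = 345706*(130/18017601) = 44941780/18017601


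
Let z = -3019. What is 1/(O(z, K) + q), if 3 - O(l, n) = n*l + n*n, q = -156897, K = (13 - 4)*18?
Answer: 1/305940 ≈ 3.2686e-6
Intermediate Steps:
K = 162 (K = 9*18 = 162)
O(l, n) = 3 - n² - l*n (O(l, n) = 3 - (n*l + n*n) = 3 - (l*n + n²) = 3 - (n² + l*n) = 3 + (-n² - l*n) = 3 - n² - l*n)
1/(O(z, K) + q) = 1/((3 - 1*162² - 1*(-3019)*162) - 156897) = 1/((3 - 1*26244 + 489078) - 156897) = 1/((3 - 26244 + 489078) - 156897) = 1/(462837 - 156897) = 1/305940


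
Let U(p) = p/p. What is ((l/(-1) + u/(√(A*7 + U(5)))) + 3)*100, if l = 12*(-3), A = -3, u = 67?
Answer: 3900 - 670*I*√5 ≈ 3900.0 - 1498.2*I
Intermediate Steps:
U(p) = 1
l = -36
((l/(-1) + u/(√(A*7 + U(5)))) + 3)*100 = ((-36/(-1) + 67/(√(-3*7 + 1))) + 3)*100 = ((-36*(-1) + 67/(√(-21 + 1))) + 3)*100 = ((36 + 67/(√(-20))) + 3)*100 = ((36 + 67/((2*I*√5))) + 3)*100 = ((36 + 67*(-I*√5/10)) + 3)*100 = ((36 - 67*I*√5/10) + 3)*100 = (39 - 67*I*√5/10)*100 = 3900 - 670*I*√5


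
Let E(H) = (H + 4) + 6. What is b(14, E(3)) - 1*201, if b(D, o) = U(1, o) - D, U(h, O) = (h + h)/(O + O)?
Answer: -2794/13 ≈ -214.92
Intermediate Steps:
E(H) = 10 + H (E(H) = (4 + H) + 6 = 10 + H)
U(h, O) = h/O (U(h, O) = (2*h)/((2*O)) = (2*h)*(1/(2*O)) = h/O)
b(D, o) = 1/o - D
b(14, E(3)) - 1*201 = (1/(10 + 3) - 1*14) - 1*201 = (1/13 - 14) - 201 = -181/13 - 201 = -2794/13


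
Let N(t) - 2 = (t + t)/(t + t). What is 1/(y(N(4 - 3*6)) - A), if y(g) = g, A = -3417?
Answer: 1/3420 ≈ 0.00029240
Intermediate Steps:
N(t) = 3 (N(t) = 2 + (t + t)/(t + t) = 2 + (2*t)/((2*t)) = 2 + (2*t)*(1/(2*t)) = 2 + 1 = 3)
1/(y(N(4 - 3*6)) - A) = 1/(3 - 1*(-3417)) = 1/(3 + 3417) = 1/3420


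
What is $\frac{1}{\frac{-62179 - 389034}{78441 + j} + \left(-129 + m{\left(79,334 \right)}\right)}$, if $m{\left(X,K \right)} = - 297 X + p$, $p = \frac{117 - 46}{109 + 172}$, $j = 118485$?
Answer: $- \frac{55336206}{1305604581059} \approx -4.2384 \cdot 10^{-5}$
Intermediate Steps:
$p = \frac{71}{281} \approx 0.25267$
$m{\left(X,K \right)} = \frac{71}{281} - 297 X$ ($m{\left(X,K \right)} = - 297 X + \frac{71}{281} = \frac{71}{281} - 297 X$)
$\frac{1}{\frac{-62179 - 389034}{78441 + j} + \left(-129 + m{\left(79,334 \right)}\right)} = \frac{1}{\frac{-62179 - 389034}{78441 + 118485} + \left(-129 + \left(\frac{71}{281} - 23463\right)\right)} = \frac{1}{- \frac{451213}{196926} + \left(-129 + \left(\frac{71}{281} - 23463\right)\right)} = \frac{1}{\left(-451213\right) \frac{1}{196926} - \frac{6629281}{281}} = \frac{1}{- \frac{451213}{196926} - \frac{6629281}{281}} = \frac{1}{- \frac{1305604581059}{55336206}} = - \frac{55336206}{1305604581059}$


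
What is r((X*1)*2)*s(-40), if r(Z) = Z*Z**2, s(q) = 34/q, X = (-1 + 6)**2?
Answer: -106250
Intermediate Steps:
X = 25 (X = 5**2 = 25)
r(Z) = Z**3
r((X*1)*2)*s(-40) = ((25*1)*2)**3*(34/(-40)) = (25*2)**3*(34*(-1/40)) = 50**3*(-17/20) = 125000*(-17/20) = -106250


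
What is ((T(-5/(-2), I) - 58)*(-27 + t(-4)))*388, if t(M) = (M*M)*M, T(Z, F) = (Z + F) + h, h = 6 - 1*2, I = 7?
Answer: 1571206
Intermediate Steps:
h = 4 (h = 6 - 2 = 4)
T(Z, F) = 4 + F + Z (T(Z, F) = (Z + F) + 4 = (F + Z) + 4 = 4 + F + Z)
t(M) = M**3 (t(M) = M**2*M = M**3)
((T(-5/(-2), I) - 58)*(-27 + t(-4)))*388 = (((4 + 7 - 5/(-2)) - 58)*(-27 + (-4)**3))*388 = (((4 + 7 - 5*(-1/2)) - 58)*(-27 - 64))*388 = (((4 + 7 + 5/2) - 58)*(-91))*388 = ((27/2 - 58)*(-91))*388 = -89/2*(-91)*388 = (8099/2)*388 = 1571206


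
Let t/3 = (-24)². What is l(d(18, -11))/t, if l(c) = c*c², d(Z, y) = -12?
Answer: -1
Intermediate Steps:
l(c) = c³
t = 1728 (t = 3*(-24)² = 3*576 = 1728)
l(d(18, -11))/t = (-12)³/1728 = -1728*1/1728 = -1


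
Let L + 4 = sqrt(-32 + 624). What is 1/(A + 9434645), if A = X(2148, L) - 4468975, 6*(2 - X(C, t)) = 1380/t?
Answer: 715056538/3550735087045751 + 230*sqrt(37)/3550735087045751 ≈ 2.0138e-7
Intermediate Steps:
L = -4 + 4*sqrt(37) (L = -4 + sqrt(-32 + 624) = -4 + sqrt(592) = -4 + 4*sqrt(37) ≈ 20.331)
X(C, t) = 2 - 230/t
A = -4468973 - 230/(-4 + 4*sqrt(37)) (A = (2 - 230/(-4 + 4*sqrt(37))) - 4468975 = -4468973 - 230/(-4 + 4*sqrt(37)) ≈ -4.4690e+6)
1/(A + 9434645) = 1/((-321766171/72 - 115*sqrt(37)/72) + 9434645) = 1/(357528269/72 - 115*sqrt(37)/72)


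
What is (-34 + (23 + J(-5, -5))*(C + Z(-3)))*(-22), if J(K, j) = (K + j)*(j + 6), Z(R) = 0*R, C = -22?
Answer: 7040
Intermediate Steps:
Z(R) = 0
J(K, j) = (6 + j)*(K + j) (J(K, j) = (K + j)*(6 + j) = (6 + j)*(K + j))
(-34 + (23 + J(-5, -5))*(C + Z(-3)))*(-22) = (-34 + (23 + ((-5)**2 + 6*(-5) + 6*(-5) - 5*(-5)))*(-22 + 0))*(-22) = (-34 + (23 + (25 - 30 - 30 + 25))*(-22))*(-22) = (-34 + (23 - 10)*(-22))*(-22) = (-34 + 13*(-22))*(-22) = (-34 - 286)*(-22) = -320*(-22) = 7040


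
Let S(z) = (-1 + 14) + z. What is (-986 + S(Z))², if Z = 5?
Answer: 937024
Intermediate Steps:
S(z) = 13 + z
(-986 + S(Z))² = (-986 + (13 + 5))² = (-986 + 18)² = (-968)² = 937024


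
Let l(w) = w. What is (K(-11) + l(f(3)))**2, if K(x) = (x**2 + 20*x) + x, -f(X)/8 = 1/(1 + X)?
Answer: 12544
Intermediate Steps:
f(X) = -8/(1 + X)
K(x) = x**2 + 21*x
(K(-11) + l(f(3)))**2 = (-11*(21 - 11) - 8/(1 + 3))**2 = (-11*10 - 8/4)**2 = (-110 - 8*1/4)**2 = (-110 - 2)**2 = (-112)**2 = 12544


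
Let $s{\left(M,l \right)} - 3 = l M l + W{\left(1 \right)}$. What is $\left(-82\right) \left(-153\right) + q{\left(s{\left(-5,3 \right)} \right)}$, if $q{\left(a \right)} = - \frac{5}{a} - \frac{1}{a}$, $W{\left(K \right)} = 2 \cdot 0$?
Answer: $\frac{87823}{7} \approx 12546.0$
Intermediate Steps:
$W{\left(K \right)} = 0$
$s{\left(M,l \right)} = 3 + M l^{2}$ ($s{\left(M,l \right)} = 3 + \left(l M l + 0\right) = 3 + \left(M l l + 0\right) = 3 + \left(M l^{2} + 0\right) = 3 + M l^{2}$)
$q{\left(a \right)} = - \frac{6}{a}$
$\left(-82\right) \left(-153\right) + q{\left(s{\left(-5,3 \right)} \right)} = \left(-82\right) \left(-153\right) - \frac{6}{3 - 5 \cdot 3^{2}} = 12546 - \frac{6}{3 - 45} = 12546 - \frac{6}{-42} = 12546 - - \frac{1}{7} = 12546 + \frac{1}{7} = \frac{87823}{7}$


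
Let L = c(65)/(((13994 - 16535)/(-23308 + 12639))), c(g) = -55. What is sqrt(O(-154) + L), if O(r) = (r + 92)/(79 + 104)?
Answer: 3*I*sqrt(566913809)/4697 ≈ 15.208*I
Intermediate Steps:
O(r) = 92/183 + r/183 (O(r) = (92 + r)/183 = (92 + r)*(1/183) = 92/183 + r/183)
L = -53345/231 (L = -55*(-23308 + 12639)/(13994 - 16535) = -55/((-2541/(-10669))) = -55/((-2541*(-1/10669))) = -55/2541/10669 = -55*10669/2541 = -53345/231 ≈ -230.93)
sqrt(O(-154) + L) = sqrt((92/183 + (1/183)*(-154)) - 53345/231) = sqrt((92/183 - 154/183) - 53345/231) = sqrt(-62/183 - 53345/231) = sqrt(-1086273/4697) = 3*I*sqrt(566913809)/4697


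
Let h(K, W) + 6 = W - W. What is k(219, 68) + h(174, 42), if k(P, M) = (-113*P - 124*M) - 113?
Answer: -33298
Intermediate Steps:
h(K, W) = -6 (h(K, W) = -6 + (W - W) = -6 + 0 = -6)
k(P, M) = -113 - 124*M - 113*P (k(P, M) = (-124*M - 113*P) - 113 = -113 - 124*M - 113*P)
k(219, 68) + h(174, 42) = (-113 - 124*68 - 113*219) - 6 = (-113 - 8432 - 24747) - 6 = -33292 - 6 = -33298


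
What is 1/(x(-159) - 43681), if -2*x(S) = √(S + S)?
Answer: -87362/3816059681 + I*√318/3816059681 ≈ -2.2893e-5 + 4.673e-9*I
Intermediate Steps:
x(S) = -√2*√S/2 (x(S) = -√(S + S)/2 = -√2*√S/2)
1/(x(-159) - 43681) = 1/(-√2*√(-159)/2 - 43681) = 1/(-√2*I*√159/2 - 43681) = 1/(-I*√318/2 - 43681) = 1/(-43681 - I*√318/2)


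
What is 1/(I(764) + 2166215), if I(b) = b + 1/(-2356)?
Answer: 2356/5105402523 ≈ 4.6147e-7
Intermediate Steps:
I(b) = -1/2356 + b (I(b) = b - 1/2356 = -1/2356 + b)
1/(I(764) + 2166215) = 1/((-1/2356 + 764) + 2166215) = 1/(1799983/2356 + 2166215) = 1/(5105402523/2356) = 2356/5105402523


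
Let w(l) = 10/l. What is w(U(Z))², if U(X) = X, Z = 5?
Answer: 4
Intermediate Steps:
w(U(Z))² = (10/5)² = (10*(⅕))² = 2² = 4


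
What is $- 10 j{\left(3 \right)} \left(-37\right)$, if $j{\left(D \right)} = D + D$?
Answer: $2220$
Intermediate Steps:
$j{\left(D \right)} = 2 D$
$- 10 j{\left(3 \right)} \left(-37\right) = - 10 \cdot 2 \cdot 3 \left(-37\right) = \left(-10\right) 6 \left(-37\right) = \left(-60\right) \left(-37\right) = 2220$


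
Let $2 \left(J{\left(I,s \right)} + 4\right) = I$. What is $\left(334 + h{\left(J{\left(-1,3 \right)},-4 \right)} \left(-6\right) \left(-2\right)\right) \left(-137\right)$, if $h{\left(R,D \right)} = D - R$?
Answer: $-46580$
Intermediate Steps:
$J{\left(I,s \right)} = -4 + \frac{I}{2}$
$\left(334 + h{\left(J{\left(-1,3 \right)},-4 \right)} \left(-6\right) \left(-2\right)\right) \left(-137\right) = \left(334 + \left(-4 - \left(-4 + \frac{1}{2} \left(-1\right)\right)\right) \left(-6\right) \left(-2\right)\right) \left(-137\right) = \left(334 + \left(-4 - \left(-4 - \frac{1}{2}\right)\right) \left(-6\right) \left(-2\right)\right) \left(-137\right) = \left(334 + \left(-4 - - \frac{9}{2}\right) \left(-6\right) \left(-2\right)\right) \left(-137\right) = \left(334 + \left(-4 + \frac{9}{2}\right) \left(-6\right) \left(-2\right)\right) \left(-137\right) = \left(334 + \frac{1}{2} \left(-6\right) \left(-2\right)\right) \left(-137\right) = \left(334 - -6\right) \left(-137\right) = \left(334 + 6\right) \left(-137\right) = 340 \left(-137\right) = -46580$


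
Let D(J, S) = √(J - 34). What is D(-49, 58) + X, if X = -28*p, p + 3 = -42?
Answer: 1260 + I*√83 ≈ 1260.0 + 9.1104*I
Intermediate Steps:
D(J, S) = √(-34 + J)
p = -45 (p = -3 - 42 = -45)
X = 1260 (X = -28*(-45) = 1260)
D(-49, 58) + X = √(-34 - 49) + 1260 = √(-83) + 1260 = I*√83 + 1260 = 1260 + I*√83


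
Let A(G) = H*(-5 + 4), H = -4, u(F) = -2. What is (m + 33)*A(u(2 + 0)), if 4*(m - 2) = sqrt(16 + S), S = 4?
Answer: 140 + 2*sqrt(5) ≈ 144.47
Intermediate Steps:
m = 2 + sqrt(5)/2 (m = 2 + sqrt(16 + 4)/4 = 2 + sqrt(20)/4 = 2 + (2*sqrt(5))/4 = 2 + sqrt(5)/2 ≈ 3.1180)
A(G) = 4 (A(G) = -4*(-5 + 4) = -4*(-1) = 4)
(m + 33)*A(u(2 + 0)) = ((2 + sqrt(5)/2) + 33)*4 = (35 + sqrt(5)/2)*4 = 140 + 2*sqrt(5)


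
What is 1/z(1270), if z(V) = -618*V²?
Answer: -1/996772200 ≈ -1.0032e-9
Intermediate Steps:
1/z(1270) = 1/(-618*1270²) = 1/(-618*1612900) = 1/(-996772200) = -1/996772200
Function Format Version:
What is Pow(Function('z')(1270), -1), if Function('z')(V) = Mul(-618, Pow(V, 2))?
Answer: Rational(-1, 996772200) ≈ -1.0032e-9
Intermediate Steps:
Pow(Function('z')(1270), -1) = Pow(Mul(-618, Pow(1270, 2)), -1) = Pow(Mul(-618, 1612900), -1) = Pow(-996772200, -1) = Rational(-1, 996772200)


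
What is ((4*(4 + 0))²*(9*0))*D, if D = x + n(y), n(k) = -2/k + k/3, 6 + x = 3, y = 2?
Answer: 0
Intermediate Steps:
x = -3 (x = -6 + 3 = -3)
n(k) = -2/k + k/3 (n(k) = -2/k + k*(⅓) = -2/k + k/3)
D = -10/3 (D = -3 + (-2/2 + (⅓)*2) = -3 + (-2*½ + ⅔) = -3 + (-1 + ⅔) = -3 - ⅓ = -10/3 ≈ -3.3333)
((4*(4 + 0))²*(9*0))*D = ((4*(4 + 0))²*(9*0))*(-10/3) = ((4*4)²*0)*(-10/3) = (16²*0)*(-10/3) = (256*0)*(-10/3) = 0*(-10/3) = 0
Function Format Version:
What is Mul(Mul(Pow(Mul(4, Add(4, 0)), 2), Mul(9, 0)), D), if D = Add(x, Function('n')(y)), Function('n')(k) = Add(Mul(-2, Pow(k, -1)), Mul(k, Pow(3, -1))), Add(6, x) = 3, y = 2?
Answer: 0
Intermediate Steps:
x = -3 (x = Add(-6, 3) = -3)
Function('n')(k) = Add(Mul(-2, Pow(k, -1)), Mul(Rational(1, 3), k)) (Function('n')(k) = Add(Mul(-2, Pow(k, -1)), Mul(k, Rational(1, 3))) = Add(Mul(-2, Pow(k, -1)), Mul(Rational(1, 3), k)))
D = Rational(-10, 3) (D = Add(-3, Add(Mul(-2, Pow(2, -1)), Mul(Rational(1, 3), 2))) = Add(-3, Add(Mul(-2, Rational(1, 2)), Rational(2, 3))) = Add(-3, Add(-1, Rational(2, 3))) = Add(-3, Rational(-1, 3)) = Rational(-10, 3) ≈ -3.3333)
Mul(Mul(Pow(Mul(4, Add(4, 0)), 2), Mul(9, 0)), D) = Mul(Mul(Pow(Mul(4, Add(4, 0)), 2), Mul(9, 0)), Rational(-10, 3)) = Mul(Mul(Pow(Mul(4, 4), 2), 0), Rational(-10, 3)) = Mul(Mul(Pow(16, 2), 0), Rational(-10, 3)) = Mul(Mul(256, 0), Rational(-10, 3)) = Mul(0, Rational(-10, 3)) = 0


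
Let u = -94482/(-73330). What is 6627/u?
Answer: 80992985/15747 ≈ 5143.4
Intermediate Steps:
u = 47241/36665 (u = -94482*(-1/73330) = 47241/36665 ≈ 1.2885)
6627/u = 6627/(47241/36665) = 6627*(36665/47241) = 80992985/15747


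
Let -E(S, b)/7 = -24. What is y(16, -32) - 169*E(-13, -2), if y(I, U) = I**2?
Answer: -28136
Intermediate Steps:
E(S, b) = 168 (E(S, b) = -7*(-24) = 168)
y(16, -32) - 169*E(-13, -2) = 16**2 - 169*168 = 256 - 28392 = -28136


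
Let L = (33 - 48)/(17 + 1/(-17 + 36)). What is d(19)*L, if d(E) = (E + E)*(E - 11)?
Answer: -7220/27 ≈ -267.41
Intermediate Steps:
d(E) = 2*E*(-11 + E) (d(E) = (2*E)*(-11 + E) = 2*E*(-11 + E))
L = -95/108 (L = -15/(17 + 1/19) = -15/324/19 = -15*19/324 = -95/108 ≈ -0.87963)
d(19)*L = (2*19*(-11 + 19))*(-95/108) = (2*19*8)*(-95/108) = 304*(-95/108) = -7220/27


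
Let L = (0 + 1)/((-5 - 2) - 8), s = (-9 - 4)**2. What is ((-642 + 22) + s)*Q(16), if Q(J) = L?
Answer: 451/15 ≈ 30.067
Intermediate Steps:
s = 169 (s = (-13)**2 = 169)
L = -1/15 (L = 1/(-7 - 8) = 1/(-15) = 1*(-1/15) = -1/15 ≈ -0.066667)
Q(J) = -1/15
((-642 + 22) + s)*Q(16) = ((-642 + 22) + 169)*(-1/15) = (-620 + 169)*(-1/15) = -451*(-1/15) = 451/15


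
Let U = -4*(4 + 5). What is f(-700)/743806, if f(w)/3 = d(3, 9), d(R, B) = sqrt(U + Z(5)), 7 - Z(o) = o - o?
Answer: 3*I*sqrt(29)/743806 ≈ 2.172e-5*I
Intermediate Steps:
U = -36 (U = -4*9 = -36)
Z(o) = 7 (Z(o) = 7 - (o - o) = 7 - 1*0 = 7 + 0 = 7)
d(R, B) = I*sqrt(29) (d(R, B) = sqrt(-36 + 7) = sqrt(-29) = I*sqrt(29))
f(w) = 3*I*sqrt(29) (f(w) = 3*(I*sqrt(29)) = 3*I*sqrt(29))
f(-700)/743806 = (3*I*sqrt(29))/743806 = (3*I*sqrt(29))*(1/743806) = 3*I*sqrt(29)/743806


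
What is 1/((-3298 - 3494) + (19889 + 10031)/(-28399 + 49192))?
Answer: -20793/141196136 ≈ -0.00014726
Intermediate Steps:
1/((-3298 - 3494) + (19889 + 10031)/(-28399 + 49192)) = 1/(-6792 + 29920/20793) = 1/(-141196136/20793) = -20793/141196136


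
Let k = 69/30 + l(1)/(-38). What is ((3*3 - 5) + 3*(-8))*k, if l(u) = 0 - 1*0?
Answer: -46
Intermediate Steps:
l(u) = 0 (l(u) = 0 + 0 = 0)
k = 23/10 (k = 69/30 + 0/(-38) = 69*(1/30) + 0*(-1/38) = 23/10 + 0 = 23/10 ≈ 2.3000)
((3*3 - 5) + 3*(-8))*k = ((3*3 - 5) + 3*(-8))*(23/10) = ((9 - 5) - 24)*(23/10) = (4 - 24)*(23/10) = -20*23/10 = -46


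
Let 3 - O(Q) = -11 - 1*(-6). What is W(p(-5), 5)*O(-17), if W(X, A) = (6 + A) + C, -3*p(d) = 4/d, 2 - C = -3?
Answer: 128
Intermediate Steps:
C = 5 (C = 2 - 1*(-3) = 2 + 3 = 5)
O(Q) = 8 (O(Q) = 3 - (-11 - 1*(-6)) = 3 - (-11 + 6) = 3 - 1*(-5) = 3 + 5 = 8)
p(d) = -4/(3*d)
W(X, A) = 11 + A (W(X, A) = (6 + A) + 5 = 11 + A)
W(p(-5), 5)*O(-17) = (11 + 5)*8 = 16*8 = 128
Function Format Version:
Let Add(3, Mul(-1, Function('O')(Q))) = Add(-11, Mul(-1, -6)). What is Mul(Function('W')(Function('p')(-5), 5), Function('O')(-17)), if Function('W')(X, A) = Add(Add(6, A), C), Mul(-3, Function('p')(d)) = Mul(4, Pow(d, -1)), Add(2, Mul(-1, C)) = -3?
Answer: 128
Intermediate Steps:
C = 5 (C = Add(2, Mul(-1, -3)) = Add(2, 3) = 5)
Function('O')(Q) = 8 (Function('O')(Q) = Add(3, Mul(-1, Add(-11, Mul(-1, -6)))) = Add(3, Mul(-1, Add(-11, 6))) = Add(3, Mul(-1, -5)) = Add(3, 5) = 8)
Function('p')(d) = Mul(Rational(-4, 3), Pow(d, -1)) (Function('p')(d) = Mul(Rational(-1, 3), Mul(4, Pow(d, -1))) = Mul(Rational(-4, 3), Pow(d, -1)))
Function('W')(X, A) = Add(11, A) (Function('W')(X, A) = Add(Add(6, A), 5) = Add(11, A))
Mul(Function('W')(Function('p')(-5), 5), Function('O')(-17)) = Mul(Add(11, 5), 8) = Mul(16, 8) = 128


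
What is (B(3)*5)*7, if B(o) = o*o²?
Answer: 945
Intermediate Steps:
B(o) = o³
(B(3)*5)*7 = (3³*5)*7 = (27*5)*7 = 135*7 = 945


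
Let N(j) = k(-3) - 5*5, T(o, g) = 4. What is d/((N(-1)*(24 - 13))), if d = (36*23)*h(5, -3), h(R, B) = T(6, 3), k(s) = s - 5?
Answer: -1104/121 ≈ -9.1240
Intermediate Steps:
k(s) = -5 + s
h(R, B) = 4
d = 3312 (d = (36*23)*4 = 828*4 = 3312)
N(j) = -33 (N(j) = (-5 - 3) - 5*5 = -8 - 25 = -33)
d/((N(-1)*(24 - 13))) = 3312/((-33*(24 - 13))) = 3312/((-33*11)) = 3312/(-363) = 3312*(-1/363) = -1104/121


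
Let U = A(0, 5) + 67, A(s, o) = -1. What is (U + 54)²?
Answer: 14400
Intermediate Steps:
U = 66 (U = -1 + 67 = 66)
(U + 54)² = (66 + 54)² = 120² = 14400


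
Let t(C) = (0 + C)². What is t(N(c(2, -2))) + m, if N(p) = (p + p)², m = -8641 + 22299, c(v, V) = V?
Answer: 13914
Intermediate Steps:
m = 13658
N(p) = 4*p² (N(p) = (2*p)² = 4*p²)
t(C) = C²
t(N(c(2, -2))) + m = (4*(-2)²)² + 13658 = (4*4)² + 13658 = 16² + 13658 = 256 + 13658 = 13914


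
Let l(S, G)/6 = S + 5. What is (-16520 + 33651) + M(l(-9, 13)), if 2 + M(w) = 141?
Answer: 17270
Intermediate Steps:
l(S, G) = 30 + 6*S (l(S, G) = 6*(S + 5) = 6*(5 + S) = 30 + 6*S)
M(w) = 139 (M(w) = -2 + 141 = 139)
(-16520 + 33651) + M(l(-9, 13)) = (-16520 + 33651) + 139 = 17131 + 139 = 17270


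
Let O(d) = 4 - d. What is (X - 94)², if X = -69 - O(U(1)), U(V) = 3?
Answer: 26896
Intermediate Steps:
X = -70 (X = -69 - (4 - 1*3) = -69 - (4 - 3) = -69 - 1*1 = -69 - 1 = -70)
(X - 94)² = (-70 - 94)² = (-164)² = 26896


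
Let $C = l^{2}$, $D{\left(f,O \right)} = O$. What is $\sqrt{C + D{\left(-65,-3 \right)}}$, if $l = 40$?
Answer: $\sqrt{1597} \approx 39.962$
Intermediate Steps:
$C = 1600$ ($C = 40^{2} = 1600$)
$\sqrt{C + D{\left(-65,-3 \right)}} = \sqrt{1600 - 3} = \sqrt{1597}$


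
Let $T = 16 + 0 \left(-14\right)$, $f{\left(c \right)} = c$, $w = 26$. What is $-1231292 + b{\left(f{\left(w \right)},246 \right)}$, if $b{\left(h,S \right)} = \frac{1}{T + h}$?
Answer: $- \frac{51714263}{42} \approx -1.2313 \cdot 10^{6}$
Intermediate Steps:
$T = 16$ ($T = 16 + 0 = 16$)
$b{\left(h,S \right)} = \frac{1}{16 + h}$
$-1231292 + b{\left(f{\left(w \right)},246 \right)} = -1231292 + \frac{1}{16 + 26} = -1231292 + \frac{1}{42} = - \frac{51714263}{42}$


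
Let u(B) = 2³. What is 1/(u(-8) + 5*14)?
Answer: 1/78 ≈ 0.012821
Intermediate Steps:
u(B) = 8
1/(u(-8) + 5*14) = 1/(8 + 5*14) = 1/(8 + 70) = 1/78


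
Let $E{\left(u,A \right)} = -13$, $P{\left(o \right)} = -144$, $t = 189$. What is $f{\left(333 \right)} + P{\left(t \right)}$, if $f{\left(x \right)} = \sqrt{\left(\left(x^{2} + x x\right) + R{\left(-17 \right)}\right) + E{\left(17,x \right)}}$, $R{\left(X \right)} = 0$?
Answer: $-144 + \sqrt{221765} \approx 326.92$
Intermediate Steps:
$f{\left(x \right)} = \sqrt{-13 + 2 x^{2}}$ ($f{\left(x \right)} = \sqrt{\left(\left(x^{2} + x x\right) + 0\right) - 13} = \sqrt{\left(\left(x^{2} + x^{2}\right) + 0\right) - 13} = \sqrt{\left(2 x^{2} + 0\right) - 13} = \sqrt{2 x^{2} - 13} = \sqrt{-13 + 2 x^{2}}$)
$f{\left(333 \right)} + P{\left(t \right)} = \sqrt{-13 + 2 \cdot 333^{2}} - 144 = \sqrt{-13 + 2 \cdot 110889} - 144 = \sqrt{-13 + 221778} - 144 = \sqrt{221765} - 144 = -144 + \sqrt{221765}$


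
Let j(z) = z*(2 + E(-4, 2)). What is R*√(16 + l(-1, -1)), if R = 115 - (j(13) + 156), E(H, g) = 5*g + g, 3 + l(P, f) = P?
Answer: -446*√3 ≈ -772.50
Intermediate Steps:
l(P, f) = -3 + P
E(H, g) = 6*g
j(z) = 14*z (j(z) = z*(2 + 6*2) = z*(2 + 12) = z*14 = 14*z)
R = -223 (R = 115 - (14*13 + 156) = 115 - (182 + 156) = 115 - 1*338 = 115 - 338 = -223)
R*√(16 + l(-1, -1)) = -223*√(16 + (-3 - 1)) = -223*√(16 - 4) = -446*√3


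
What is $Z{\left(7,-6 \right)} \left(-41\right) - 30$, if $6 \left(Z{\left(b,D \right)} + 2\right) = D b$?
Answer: $339$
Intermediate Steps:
$Z{\left(b,D \right)} = -2 + \frac{D b}{6}$
$Z{\left(7,-6 \right)} \left(-41\right) - 30 = \left(-2 + \frac{1}{6} \left(-6\right) 7\right) \left(-41\right) - 30 = \left(-2 - 7\right) \left(-41\right) - 30 = \left(-9\right) \left(-41\right) - 30 = 369 - 30 = 339$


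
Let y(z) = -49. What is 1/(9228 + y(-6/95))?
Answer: 1/9179 ≈ 0.00010894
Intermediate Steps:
1/(9228 + y(-6/95)) = 1/(9228 - 49) = 1/9179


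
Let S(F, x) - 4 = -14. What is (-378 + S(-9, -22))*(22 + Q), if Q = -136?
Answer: 44232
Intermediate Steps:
S(F, x) = -10 (S(F, x) = 4 - 14 = -10)
(-378 + S(-9, -22))*(22 + Q) = (-378 - 10)*(22 - 136) = -388*(-114) = 44232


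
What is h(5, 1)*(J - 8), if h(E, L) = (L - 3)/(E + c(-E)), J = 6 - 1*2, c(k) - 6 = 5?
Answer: ½ ≈ 0.50000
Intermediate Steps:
c(k) = 11 (c(k) = 6 + 5 = 11)
J = 4 (J = 6 - 2 = 4)
h(E, L) = (-3 + L)/(11 + E) (h(E, L) = (L - 3)/(E + 11) = (-3 + L)/(11 + E))
h(5, 1)*(J - 8) = ((-3 + 1)/(11 + 5))*(4 - 8) = (-2/16)*(-4) = ((1/16)*(-2))*(-4) = -⅛*(-4) = ½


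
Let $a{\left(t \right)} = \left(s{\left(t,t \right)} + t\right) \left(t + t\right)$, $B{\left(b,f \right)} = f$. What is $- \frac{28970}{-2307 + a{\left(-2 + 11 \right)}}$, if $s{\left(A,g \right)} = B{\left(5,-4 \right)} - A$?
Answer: $\frac{28970}{2379} \approx 12.177$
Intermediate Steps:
$s{\left(A,g \right)} = -4 - A$
$a{\left(t \right)} = - 8 t$ ($a{\left(t \right)} = \left(\left(-4 - t\right) + t\right) \left(t + t\right) = - 4 \cdot 2 t = - 8 t$)
$- \frac{28970}{-2307 + a{\left(-2 + 11 \right)}} = - \frac{28970}{-2307 - 8 \left(-2 + 11\right)} = - \frac{28970}{-2307 - 72} = - \frac{28970}{-2379} = \left(-28970\right) \left(- \frac{1}{2379}\right) = \frac{28970}{2379}$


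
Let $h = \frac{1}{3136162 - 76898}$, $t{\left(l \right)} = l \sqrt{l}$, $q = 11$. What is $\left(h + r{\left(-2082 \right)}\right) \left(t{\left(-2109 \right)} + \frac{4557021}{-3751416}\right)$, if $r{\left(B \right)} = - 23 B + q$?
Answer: $- \frac{222579439208845663}{3825523972608} - \frac{309030858509181 i \sqrt{2109}}{3059264} \approx -58183.0 - 4.639 \cdot 10^{9} i$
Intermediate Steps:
$t{\left(l \right)} = l^{\frac{3}{2}}$
$r{\left(B \right)} = 11 - 23 B$ ($r{\left(B \right)} = - 23 B + 11 = 11 - 23 B$)
$h = \frac{1}{3059264} \approx 3.2688 \cdot 10^{-7}$
$\left(h + r{\left(-2082 \right)}\right) \left(t{\left(-2109 \right)} + \frac{4557021}{-3751416}\right) = \left(\frac{1}{3059264} + \left(11 - -47886\right)\right) \left(\left(-2109\right)^{\frac{3}{2}} + \frac{4557021}{-3751416}\right) = \left(\frac{1}{3059264} + \left(11 + 47886\right)\right) \left(- 2109 i \sqrt{2109} + 4557021 \left(- \frac{1}{3751416}\right)\right) = \left(\frac{1}{3059264} + 47897\right) \left(- 2109 i \sqrt{2109} - \frac{1519007}{1250472}\right) = \frac{146529567809 \left(- \frac{1519007}{1250472} - 2109 i \sqrt{2109}\right)}{3059264} = - \frac{222579439208845663}{3825523972608} - \frac{309030858509181 i \sqrt{2109}}{3059264}$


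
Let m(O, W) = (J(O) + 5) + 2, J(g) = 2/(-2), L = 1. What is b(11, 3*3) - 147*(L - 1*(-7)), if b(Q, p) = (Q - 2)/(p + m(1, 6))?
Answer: -5877/5 ≈ -1175.4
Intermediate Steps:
J(g) = -1 (J(g) = 2*(-½) = -1)
m(O, W) = 6 (m(O, W) = (-1 + 5) + 2 = 4 + 2 = 6)
b(Q, p) = (-2 + Q)/(6 + p) (b(Q, p) = (Q - 2)/(p + 6) = (-2 + Q)/(6 + p))
b(11, 3*3) - 147*(L - 1*(-7)) = (-2 + 11)/(6 + 3*3) - 147*(1 - 1*(-7)) = 9/(6 + 9) - 147*(1 + 7) = 9/15 - 147*8 = (1/15)*9 - 1176 = ⅗ - 1176 = -5877/5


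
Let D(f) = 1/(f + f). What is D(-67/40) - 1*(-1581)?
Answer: 105907/67 ≈ 1580.7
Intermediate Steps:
D(f) = 1/(2*f)
D(-67/40) - 1*(-1581) = 1/(2*((-67/40))) - 1*(-1581) = 1/(2*((-67*1/40))) + 1581 = 1/(2*(-67/40)) + 1581 = (½)*(-40/67) + 1581 = -20/67 + 1581 = 105907/67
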